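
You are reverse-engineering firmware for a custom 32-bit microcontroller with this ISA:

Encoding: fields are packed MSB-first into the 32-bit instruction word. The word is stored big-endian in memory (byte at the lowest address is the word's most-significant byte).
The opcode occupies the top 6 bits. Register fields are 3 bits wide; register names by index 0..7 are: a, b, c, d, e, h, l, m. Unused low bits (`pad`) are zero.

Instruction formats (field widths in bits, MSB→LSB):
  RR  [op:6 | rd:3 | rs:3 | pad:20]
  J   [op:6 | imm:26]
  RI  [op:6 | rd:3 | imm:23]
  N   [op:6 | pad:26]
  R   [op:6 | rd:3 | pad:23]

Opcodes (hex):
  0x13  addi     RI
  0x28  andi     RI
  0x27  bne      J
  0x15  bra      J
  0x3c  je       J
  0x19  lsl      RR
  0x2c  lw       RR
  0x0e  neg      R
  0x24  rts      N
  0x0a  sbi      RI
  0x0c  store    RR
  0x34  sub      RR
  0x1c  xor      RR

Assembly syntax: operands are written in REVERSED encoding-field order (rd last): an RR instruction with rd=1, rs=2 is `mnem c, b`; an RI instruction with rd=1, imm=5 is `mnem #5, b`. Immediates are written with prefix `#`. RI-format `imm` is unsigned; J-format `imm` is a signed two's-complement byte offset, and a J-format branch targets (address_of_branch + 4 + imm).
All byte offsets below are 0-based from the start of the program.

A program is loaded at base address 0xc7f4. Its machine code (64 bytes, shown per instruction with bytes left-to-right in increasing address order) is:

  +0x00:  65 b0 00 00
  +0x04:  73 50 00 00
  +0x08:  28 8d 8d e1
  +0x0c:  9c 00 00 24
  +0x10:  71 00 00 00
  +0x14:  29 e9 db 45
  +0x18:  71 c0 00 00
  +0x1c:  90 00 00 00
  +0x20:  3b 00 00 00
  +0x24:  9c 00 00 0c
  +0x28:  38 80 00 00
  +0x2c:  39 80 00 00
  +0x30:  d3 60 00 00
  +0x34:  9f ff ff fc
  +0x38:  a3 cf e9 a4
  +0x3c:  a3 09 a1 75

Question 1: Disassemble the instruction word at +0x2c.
neg d

[2c] 39 80 00 00 → 0x39800000
  top 6b → 0xe → neg [R]
  rd@[25:23]=0x3 ⇒ d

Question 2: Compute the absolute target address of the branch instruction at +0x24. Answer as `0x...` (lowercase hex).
0xc828

off 0x24: read 9c 00 00 0c as big → 0x9c00000c
  opcode bits[31:26]=0x27: bne/J
  imm@[25:0]=0xc ⇒ #12
  target = base 0xc7f4 + off 0x24 + 4 + imm 12 = 0xc828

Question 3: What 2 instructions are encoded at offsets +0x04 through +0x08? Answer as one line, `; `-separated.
xor h, l; sbi #888289, b

@+04  big-endian(73 50 00 00) = 0x73500000
  op=0x73500000>>26=0x1c ⇒ xor (RR)
  [25:23] rd=6 = l
  [22:20] rs=5 = h
@+08  big-endian(28 8d 8d e1) = 0x288d8de1
  op=0x288d8de1>>26=0xa ⇒ sbi (RI)
  [25:23] rd=1 = b
  [22:0] imm=888289 = #888289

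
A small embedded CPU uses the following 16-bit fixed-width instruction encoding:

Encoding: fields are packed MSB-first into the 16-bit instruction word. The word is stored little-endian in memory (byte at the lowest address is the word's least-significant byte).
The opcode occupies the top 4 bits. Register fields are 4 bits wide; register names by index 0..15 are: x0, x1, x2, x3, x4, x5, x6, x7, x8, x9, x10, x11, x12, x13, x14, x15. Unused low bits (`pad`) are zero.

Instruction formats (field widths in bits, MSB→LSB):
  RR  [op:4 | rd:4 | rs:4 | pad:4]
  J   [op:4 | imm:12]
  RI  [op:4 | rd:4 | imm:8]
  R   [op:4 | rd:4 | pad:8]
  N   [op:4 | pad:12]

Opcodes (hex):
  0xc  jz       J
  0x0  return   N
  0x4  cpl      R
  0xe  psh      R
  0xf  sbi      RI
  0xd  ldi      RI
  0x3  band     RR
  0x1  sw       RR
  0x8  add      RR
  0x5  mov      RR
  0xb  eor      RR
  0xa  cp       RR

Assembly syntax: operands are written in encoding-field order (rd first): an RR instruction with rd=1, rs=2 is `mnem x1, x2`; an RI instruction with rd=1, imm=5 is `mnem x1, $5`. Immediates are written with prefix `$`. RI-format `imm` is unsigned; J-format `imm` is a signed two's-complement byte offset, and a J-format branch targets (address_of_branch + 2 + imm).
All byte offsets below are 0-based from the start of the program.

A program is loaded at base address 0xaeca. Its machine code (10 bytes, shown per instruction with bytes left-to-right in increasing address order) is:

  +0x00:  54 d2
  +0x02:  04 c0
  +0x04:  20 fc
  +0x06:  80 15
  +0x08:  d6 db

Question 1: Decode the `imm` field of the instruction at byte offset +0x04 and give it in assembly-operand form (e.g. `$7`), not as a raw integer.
+0x04: 20 fc ⇒ word 0xfc20 (little)
  top 4b → 0xf → sbi [RI]
  rd: (w>>8)&0xf=0xc → x12
  imm: (w>>0)&0xff=0x20 → $32

$32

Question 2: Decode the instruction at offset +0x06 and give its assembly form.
sw x5, x8

@+06  little-endian(80 15) = 0x1580
  opcode bits[15:12]=0x1: sw/RR
  rd@[11:8]=0x5 ⇒ x5
  rs@[7:4]=0x8 ⇒ x8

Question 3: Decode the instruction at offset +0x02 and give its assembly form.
jz $4

[02] 04 c0 → 0xc004
  op=0xc004>>12=0xc ⇒ jz (J)
  [11:0] imm=4 = $4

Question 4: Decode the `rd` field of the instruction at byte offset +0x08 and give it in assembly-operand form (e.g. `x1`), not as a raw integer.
@+08  little-endian(d6 db) = 0xdbd6
  opcode bits[15:12]=0xd: ldi/RI
  rd@[11:8]=0xb ⇒ x11
  imm@[7:0]=0xd6 ⇒ $214

x11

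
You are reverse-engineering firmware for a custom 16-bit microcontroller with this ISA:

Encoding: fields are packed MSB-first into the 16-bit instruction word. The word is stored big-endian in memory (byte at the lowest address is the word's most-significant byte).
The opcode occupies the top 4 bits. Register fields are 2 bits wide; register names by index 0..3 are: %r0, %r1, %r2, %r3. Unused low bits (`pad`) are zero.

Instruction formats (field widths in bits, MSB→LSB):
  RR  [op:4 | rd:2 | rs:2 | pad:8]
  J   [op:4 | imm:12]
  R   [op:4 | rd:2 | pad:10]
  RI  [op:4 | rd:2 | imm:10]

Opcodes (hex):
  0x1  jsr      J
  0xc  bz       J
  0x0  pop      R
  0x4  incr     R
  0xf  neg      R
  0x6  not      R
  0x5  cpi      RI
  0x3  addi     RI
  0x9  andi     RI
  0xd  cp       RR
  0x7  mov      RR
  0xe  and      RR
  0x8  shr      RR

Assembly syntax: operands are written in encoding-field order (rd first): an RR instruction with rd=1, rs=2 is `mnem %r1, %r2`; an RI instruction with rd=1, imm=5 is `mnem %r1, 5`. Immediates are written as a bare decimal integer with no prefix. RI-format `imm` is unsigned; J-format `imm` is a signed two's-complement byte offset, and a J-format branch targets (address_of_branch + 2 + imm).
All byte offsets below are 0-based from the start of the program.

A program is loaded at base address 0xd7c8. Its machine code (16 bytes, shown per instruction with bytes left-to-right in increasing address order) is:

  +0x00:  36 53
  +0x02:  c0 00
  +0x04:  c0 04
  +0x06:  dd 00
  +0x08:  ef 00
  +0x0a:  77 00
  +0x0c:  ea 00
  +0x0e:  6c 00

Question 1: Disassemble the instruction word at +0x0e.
off 0x0e: read 6c 00 as big → 0x6c00
  opcode bits[15:12]=0x6: not/R
  rd@[11:10]=0x3 ⇒ %r3

not %r3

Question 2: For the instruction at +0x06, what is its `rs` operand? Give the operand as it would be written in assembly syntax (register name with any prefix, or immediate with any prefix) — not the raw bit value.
[06] dd 00 → 0xdd00
  opcode bits[15:12]=0xd: cp/RR
  rd: (w>>10)&0x3=0x3 → %r3
  rs: (w>>8)&0x3=0x1 → %r1

%r1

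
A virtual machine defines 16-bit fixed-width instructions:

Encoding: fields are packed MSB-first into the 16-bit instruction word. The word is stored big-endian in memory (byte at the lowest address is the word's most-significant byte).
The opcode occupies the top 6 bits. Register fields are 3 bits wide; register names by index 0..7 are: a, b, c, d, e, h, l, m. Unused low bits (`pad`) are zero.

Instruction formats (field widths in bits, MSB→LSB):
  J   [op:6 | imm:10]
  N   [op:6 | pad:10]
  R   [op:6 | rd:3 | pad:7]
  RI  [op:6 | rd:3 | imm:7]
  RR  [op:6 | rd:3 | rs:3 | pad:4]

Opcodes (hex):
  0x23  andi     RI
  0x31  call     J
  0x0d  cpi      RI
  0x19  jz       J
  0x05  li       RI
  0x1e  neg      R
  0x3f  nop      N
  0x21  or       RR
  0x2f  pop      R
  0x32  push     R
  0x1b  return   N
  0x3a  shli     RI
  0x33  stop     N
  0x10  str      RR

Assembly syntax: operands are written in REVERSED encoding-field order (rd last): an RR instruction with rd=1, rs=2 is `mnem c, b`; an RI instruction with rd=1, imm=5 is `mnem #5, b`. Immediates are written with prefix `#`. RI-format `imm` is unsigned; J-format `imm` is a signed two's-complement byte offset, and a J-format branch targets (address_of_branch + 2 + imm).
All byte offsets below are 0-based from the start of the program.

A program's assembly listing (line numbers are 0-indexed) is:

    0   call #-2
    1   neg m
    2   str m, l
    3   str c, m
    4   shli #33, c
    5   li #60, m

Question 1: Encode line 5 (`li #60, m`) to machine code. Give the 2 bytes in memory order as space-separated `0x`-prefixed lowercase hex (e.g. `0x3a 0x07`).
0x17 0xbc

L5: li op=0x5:6|rd=7:3|imm=60:7 ⇒ 0x17bc ⇒ big 17 bc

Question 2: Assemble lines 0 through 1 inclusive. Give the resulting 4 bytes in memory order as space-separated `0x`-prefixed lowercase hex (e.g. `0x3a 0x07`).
0xc7 0xfe 0x7b 0x80

line 0 (call): pack op=0x31:6|imm=-2:10 = 0xc7fe; big→ c7 fe
line 1 (neg): pack op=0x1e:6|rd=7:3|pad=0:7 = 0x7b80; big→ 7b 80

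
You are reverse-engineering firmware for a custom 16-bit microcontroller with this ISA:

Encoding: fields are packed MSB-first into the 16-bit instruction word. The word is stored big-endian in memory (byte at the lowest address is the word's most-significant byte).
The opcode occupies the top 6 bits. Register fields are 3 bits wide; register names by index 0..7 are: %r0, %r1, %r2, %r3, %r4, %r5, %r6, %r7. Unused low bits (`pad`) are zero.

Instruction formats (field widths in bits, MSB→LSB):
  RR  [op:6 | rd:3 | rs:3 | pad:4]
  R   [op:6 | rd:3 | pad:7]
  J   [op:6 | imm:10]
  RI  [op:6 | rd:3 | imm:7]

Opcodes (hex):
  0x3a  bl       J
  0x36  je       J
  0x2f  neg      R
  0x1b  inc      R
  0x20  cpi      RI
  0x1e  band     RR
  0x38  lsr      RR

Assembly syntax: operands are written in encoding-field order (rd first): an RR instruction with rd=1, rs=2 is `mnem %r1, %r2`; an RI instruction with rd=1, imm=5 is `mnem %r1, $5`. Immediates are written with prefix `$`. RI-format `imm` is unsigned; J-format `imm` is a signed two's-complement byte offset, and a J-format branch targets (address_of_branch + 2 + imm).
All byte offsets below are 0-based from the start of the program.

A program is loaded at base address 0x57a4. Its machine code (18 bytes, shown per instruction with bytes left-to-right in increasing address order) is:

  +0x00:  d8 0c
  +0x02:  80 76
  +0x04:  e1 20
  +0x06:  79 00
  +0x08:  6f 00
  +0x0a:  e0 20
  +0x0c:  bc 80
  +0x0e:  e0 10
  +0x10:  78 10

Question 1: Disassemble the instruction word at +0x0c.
neg %r1

@+0c  big-endian(bc 80) = 0xbc80
  op=0xbc80>>10=0x2f ⇒ neg (R)
  rd: (w>>7)&0x7=0x1 → %r1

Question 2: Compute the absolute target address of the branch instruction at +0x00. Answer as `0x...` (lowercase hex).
off 0x00: read d8 0c as big → 0xd80c
  top 6b → 0x36 → je [J]
  imm@[9:0]=0xc ⇒ $12
  target = base 0x57a4 + off 0x00 + 2 + imm 12 = 0x57b2

0x57b2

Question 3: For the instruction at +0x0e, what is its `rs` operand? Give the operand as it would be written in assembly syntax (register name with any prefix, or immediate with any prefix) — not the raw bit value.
@+0e  big-endian(e0 10) = 0xe010
  opcode bits[15:10]=0x38: lsr/RR
  [9:7] rd=0 = %r0
  [6:4] rs=1 = %r1

%r1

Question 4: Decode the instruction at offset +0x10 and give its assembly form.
band %r0, %r1

+0x10: 78 10 ⇒ word 0x7810 (big)
  top 6b → 0x1e → band [RR]
  rd: (w>>7)&0x7=0x0 → %r0
  rs: (w>>4)&0x7=0x1 → %r1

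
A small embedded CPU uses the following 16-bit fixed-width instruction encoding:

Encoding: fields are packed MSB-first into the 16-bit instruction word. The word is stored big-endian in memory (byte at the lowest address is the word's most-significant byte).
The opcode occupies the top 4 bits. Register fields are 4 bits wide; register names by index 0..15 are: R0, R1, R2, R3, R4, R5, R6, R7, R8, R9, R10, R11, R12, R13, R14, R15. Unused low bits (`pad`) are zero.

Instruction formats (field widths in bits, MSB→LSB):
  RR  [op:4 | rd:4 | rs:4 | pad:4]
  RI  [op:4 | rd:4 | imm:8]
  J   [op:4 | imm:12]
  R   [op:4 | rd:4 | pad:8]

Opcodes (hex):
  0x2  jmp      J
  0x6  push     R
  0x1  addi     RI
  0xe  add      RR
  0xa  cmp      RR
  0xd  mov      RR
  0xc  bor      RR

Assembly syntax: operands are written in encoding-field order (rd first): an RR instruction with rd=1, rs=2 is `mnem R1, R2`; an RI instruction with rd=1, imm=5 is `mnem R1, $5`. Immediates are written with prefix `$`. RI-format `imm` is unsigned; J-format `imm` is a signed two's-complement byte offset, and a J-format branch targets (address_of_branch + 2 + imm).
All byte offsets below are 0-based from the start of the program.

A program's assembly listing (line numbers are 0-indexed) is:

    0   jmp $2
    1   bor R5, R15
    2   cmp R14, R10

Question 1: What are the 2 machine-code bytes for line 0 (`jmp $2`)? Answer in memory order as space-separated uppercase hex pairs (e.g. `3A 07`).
line 0 (jmp): pack op=0x2:4|imm=2:12 = 0x2002; big→ 20 02

20 02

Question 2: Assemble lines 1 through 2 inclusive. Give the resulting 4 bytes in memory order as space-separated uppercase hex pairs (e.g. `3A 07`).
C5 F0 AE A0

line 1 (bor): pack op=0xc:4|rd=5:4|rs=15:4|pad=0:4 = 0xc5f0; big→ c5 f0
line 2 (cmp): pack op=0xa:4|rd=14:4|rs=10:4|pad=0:4 = 0xaea0; big→ ae a0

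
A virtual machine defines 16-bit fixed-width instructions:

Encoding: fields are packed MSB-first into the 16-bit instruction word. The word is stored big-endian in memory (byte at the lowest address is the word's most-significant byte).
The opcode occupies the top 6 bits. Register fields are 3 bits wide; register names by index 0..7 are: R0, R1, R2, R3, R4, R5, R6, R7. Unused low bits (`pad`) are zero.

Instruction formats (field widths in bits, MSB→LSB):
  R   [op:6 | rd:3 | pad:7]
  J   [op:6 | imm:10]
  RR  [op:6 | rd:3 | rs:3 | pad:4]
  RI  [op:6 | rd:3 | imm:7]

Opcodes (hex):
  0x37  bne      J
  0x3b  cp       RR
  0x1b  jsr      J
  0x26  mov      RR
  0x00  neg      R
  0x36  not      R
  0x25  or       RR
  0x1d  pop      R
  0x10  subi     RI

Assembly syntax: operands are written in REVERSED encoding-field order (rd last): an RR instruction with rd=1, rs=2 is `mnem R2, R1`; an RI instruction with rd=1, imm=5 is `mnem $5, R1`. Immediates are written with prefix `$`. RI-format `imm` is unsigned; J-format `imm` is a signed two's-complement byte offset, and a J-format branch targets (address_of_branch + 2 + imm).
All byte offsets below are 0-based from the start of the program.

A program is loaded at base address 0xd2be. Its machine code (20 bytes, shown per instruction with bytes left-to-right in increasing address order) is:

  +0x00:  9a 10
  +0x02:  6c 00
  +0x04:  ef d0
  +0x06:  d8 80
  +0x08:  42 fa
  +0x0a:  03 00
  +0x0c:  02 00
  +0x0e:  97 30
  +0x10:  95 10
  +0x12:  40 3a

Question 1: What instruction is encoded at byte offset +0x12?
off 0x12: read 40 3a as big → 0x403a
  op=0x403a>>10=0x10 ⇒ subi (RI)
  [9:7] rd=0 = R0
  [6:0] imm=58 = $58

subi $58, R0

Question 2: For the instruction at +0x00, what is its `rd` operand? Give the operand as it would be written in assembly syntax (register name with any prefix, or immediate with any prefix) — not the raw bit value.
[00] 9a 10 → 0x9a10
  top 6b → 0x26 → mov [RR]
  rd: (w>>7)&0x7=0x4 → R4
  rs: (w>>4)&0x7=0x1 → R1

R4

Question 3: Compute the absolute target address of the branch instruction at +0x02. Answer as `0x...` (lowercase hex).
+0x02: 6c 00 ⇒ word 0x6c00 (big)
  opcode bits[15:10]=0x1b: jsr/J
  imm@[9:0]=0x0 ⇒ $0
  target = base 0xd2be + off 0x02 + 2 + imm 0 = 0xd2c2

0xd2c2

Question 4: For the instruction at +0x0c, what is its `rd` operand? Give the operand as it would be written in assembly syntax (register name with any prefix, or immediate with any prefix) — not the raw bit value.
+0x0c: 02 00 ⇒ word 0x0200 (big)
  top 6b → 0x0 → neg [R]
  rd: (w>>7)&0x7=0x4 → R4

R4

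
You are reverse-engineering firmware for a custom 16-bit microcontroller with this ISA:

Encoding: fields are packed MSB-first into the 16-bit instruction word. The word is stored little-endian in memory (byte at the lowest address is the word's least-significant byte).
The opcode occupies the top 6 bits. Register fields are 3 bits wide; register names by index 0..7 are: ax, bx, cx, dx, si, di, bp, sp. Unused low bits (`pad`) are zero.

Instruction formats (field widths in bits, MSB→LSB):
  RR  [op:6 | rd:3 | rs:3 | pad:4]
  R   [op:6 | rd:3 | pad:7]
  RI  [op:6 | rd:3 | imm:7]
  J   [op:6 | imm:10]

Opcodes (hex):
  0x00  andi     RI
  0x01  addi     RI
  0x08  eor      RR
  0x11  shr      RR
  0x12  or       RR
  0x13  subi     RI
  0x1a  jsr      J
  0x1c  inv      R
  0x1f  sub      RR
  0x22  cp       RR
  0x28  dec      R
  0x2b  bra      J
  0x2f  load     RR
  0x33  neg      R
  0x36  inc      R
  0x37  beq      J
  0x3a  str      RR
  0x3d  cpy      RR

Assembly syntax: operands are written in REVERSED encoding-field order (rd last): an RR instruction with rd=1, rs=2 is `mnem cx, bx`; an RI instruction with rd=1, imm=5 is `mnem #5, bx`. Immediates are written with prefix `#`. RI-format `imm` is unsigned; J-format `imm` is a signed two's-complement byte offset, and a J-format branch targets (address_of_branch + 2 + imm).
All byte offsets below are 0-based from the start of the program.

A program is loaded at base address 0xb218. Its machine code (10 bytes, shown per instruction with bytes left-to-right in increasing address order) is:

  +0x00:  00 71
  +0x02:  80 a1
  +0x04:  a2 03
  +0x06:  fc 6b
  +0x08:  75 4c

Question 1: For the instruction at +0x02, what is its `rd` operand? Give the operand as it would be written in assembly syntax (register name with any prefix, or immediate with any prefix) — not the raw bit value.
dx

[02] 80 a1 → 0xa180
  top 6b → 0x28 → dec [R]
  [9:7] rd=3 = dx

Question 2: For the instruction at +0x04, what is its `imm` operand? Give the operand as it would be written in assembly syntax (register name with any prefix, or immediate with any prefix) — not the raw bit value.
#34

off 0x04: read a2 03 as little → 0x03a2
  top 6b → 0x0 → andi [RI]
  rd@[9:7]=0x7 ⇒ sp
  imm@[6:0]=0x22 ⇒ #34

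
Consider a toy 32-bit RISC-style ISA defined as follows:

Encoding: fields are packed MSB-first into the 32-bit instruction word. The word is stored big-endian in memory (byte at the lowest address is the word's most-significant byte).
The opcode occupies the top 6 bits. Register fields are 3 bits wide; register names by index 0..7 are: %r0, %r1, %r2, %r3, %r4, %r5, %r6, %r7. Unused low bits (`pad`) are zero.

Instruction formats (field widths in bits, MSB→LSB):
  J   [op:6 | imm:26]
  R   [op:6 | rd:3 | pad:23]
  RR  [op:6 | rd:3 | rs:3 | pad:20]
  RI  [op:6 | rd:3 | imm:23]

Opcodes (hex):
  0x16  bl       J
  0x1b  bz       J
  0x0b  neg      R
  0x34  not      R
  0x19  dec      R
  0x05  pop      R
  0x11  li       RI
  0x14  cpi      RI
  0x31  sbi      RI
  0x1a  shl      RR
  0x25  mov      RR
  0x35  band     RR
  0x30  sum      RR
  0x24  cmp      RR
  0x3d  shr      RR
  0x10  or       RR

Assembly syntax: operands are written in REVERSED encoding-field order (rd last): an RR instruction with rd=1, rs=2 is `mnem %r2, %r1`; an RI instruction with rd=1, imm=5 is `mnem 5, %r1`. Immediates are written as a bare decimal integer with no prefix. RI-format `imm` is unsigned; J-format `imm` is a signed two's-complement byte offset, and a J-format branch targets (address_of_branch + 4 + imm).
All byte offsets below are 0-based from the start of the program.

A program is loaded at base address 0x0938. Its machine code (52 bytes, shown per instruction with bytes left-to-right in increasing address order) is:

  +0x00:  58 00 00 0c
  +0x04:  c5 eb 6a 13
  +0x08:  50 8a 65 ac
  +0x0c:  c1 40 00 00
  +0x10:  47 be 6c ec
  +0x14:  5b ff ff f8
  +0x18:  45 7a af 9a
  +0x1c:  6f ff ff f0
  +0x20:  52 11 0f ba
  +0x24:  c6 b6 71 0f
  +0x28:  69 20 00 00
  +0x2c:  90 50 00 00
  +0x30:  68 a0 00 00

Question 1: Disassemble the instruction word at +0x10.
off 0x10: read 47 be 6c ec as big → 0x47be6cec
  top 6b → 0x11 → li [RI]
  rd@[25:23]=0x7 ⇒ %r7
  imm@[22:0]=0x3e6cec ⇒ 4091116

li 4091116, %r7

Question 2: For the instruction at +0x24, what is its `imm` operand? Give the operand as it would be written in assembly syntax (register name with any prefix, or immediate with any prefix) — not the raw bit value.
3567887

@+24  big-endian(c6 b6 71 0f) = 0xc6b6710f
  top 6b → 0x31 → sbi [RI]
  [25:23] rd=5 = %r5
  [22:0] imm=3567887 = 3567887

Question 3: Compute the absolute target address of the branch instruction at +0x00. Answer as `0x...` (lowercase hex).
+0x00: 58 00 00 0c ⇒ word 0x5800000c (big)
  top 6b → 0x16 → bl [J]
  imm: (w>>0)&0x3ffffff=0xc → 12
  target = base 0x0938 + off 0x00 + 4 + imm 12 = 0x0948

0x0948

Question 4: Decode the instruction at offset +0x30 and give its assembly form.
shl %r2, %r1

@+30  big-endian(68 a0 00 00) = 0x68a00000
  op=0x68a00000>>26=0x1a ⇒ shl (RR)
  rd@[25:23]=0x1 ⇒ %r1
  rs@[22:20]=0x2 ⇒ %r2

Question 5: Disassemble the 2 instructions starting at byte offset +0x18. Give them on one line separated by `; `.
li 8040346, %r2; bz -16

[18] 45 7a af 9a → 0x457aaf9a
  opcode bits[31:26]=0x11: li/RI
  [25:23] rd=2 = %r2
  [22:0] imm=8040346 = 8040346
[1c] 6f ff ff f0 → 0x6ffffff0
  opcode bits[31:26]=0x1b: bz/J
  [25:0] imm=67108848 (s26→-16) = -16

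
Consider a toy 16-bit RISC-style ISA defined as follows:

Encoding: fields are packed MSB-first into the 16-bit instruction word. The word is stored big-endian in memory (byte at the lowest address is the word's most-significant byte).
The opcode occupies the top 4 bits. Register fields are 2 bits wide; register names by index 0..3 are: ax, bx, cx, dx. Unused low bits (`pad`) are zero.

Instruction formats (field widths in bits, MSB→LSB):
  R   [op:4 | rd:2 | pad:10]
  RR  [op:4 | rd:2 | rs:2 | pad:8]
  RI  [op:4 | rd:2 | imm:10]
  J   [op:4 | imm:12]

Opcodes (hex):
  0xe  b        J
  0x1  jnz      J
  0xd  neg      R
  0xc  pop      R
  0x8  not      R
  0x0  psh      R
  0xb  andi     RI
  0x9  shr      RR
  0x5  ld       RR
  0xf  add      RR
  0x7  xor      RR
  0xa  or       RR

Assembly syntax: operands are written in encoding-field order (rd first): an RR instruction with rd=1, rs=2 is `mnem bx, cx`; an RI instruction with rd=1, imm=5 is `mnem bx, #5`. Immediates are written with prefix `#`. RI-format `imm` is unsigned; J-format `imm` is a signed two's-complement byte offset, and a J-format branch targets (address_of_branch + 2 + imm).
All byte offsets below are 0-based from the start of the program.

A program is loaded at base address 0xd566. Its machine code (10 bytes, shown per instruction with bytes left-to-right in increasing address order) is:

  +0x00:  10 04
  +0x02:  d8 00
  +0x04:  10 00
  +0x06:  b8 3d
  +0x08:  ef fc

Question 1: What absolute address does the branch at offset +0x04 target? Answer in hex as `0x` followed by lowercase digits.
0xd56c

off 0x04: read 10 00 as big → 0x1000
  opcode bits[15:12]=0x1: jnz/J
  imm: (w>>0)&0xfff=0x0 → #0
  target = base 0xd566 + off 0x04 + 2 + imm 0 = 0xd56c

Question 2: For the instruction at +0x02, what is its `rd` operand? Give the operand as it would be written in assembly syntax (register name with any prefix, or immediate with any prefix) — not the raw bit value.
cx

[02] d8 00 → 0xd800
  op=0xd800>>12=0xd ⇒ neg (R)
  [11:10] rd=2 = cx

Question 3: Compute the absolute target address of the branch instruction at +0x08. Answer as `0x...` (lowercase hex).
@+08  big-endian(ef fc) = 0xeffc
  op=0xeffc>>12=0xe ⇒ b (J)
  [11:0] imm=4092 (s12→-4) = #-4
  target = base 0xd566 + off 0x08 + 2 + imm -4 = 0xd56c

0xd56c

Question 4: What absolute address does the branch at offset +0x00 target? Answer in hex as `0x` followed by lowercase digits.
@+00  big-endian(10 04) = 0x1004
  opcode bits[15:12]=0x1: jnz/J
  imm@[11:0]=0x4 ⇒ #4
  target = base 0xd566 + off 0x00 + 2 + imm 4 = 0xd56c

0xd56c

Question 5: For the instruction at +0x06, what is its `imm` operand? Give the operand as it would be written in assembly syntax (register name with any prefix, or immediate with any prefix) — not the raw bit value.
#61

+0x06: b8 3d ⇒ word 0xb83d (big)
  opcode bits[15:12]=0xb: andi/RI
  rd@[11:10]=0x2 ⇒ cx
  imm@[9:0]=0x3d ⇒ #61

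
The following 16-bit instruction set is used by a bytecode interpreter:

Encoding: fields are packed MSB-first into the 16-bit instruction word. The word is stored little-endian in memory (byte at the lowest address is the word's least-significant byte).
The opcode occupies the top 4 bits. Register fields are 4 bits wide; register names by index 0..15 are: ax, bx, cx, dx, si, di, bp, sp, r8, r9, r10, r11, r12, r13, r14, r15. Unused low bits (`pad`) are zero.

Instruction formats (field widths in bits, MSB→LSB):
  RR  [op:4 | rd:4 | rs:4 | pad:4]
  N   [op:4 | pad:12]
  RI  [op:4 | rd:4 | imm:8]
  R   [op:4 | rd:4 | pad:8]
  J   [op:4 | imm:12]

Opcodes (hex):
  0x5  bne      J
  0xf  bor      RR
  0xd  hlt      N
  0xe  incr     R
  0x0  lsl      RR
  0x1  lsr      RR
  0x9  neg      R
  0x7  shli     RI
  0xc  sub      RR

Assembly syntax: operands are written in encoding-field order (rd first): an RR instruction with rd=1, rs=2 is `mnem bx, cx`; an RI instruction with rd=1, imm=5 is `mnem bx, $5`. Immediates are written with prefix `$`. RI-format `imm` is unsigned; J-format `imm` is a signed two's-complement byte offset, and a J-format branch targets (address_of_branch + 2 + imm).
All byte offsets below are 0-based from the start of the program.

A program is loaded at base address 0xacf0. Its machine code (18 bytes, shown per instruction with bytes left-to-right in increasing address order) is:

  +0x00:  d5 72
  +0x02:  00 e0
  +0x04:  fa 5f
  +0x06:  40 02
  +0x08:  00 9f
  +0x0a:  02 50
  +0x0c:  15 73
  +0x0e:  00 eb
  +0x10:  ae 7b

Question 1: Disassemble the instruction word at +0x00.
@+00  little-endian(d5 72) = 0x72d5
  top 4b → 0x7 → shli [RI]
  [11:8] rd=2 = cx
  [7:0] imm=213 = $213

shli cx, $213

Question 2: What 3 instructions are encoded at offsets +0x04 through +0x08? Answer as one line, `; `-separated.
[04] fa 5f → 0x5ffa
  top 4b → 0x5 → bne [J]
  imm@[11:0]=0xffa (s12→-6) ⇒ $-6
[06] 40 02 → 0x0240
  top 4b → 0x0 → lsl [RR]
  rd@[11:8]=0x2 ⇒ cx
  rs@[7:4]=0x4 ⇒ si
[08] 00 9f → 0x9f00
  top 4b → 0x9 → neg [R]
  rd@[11:8]=0xf ⇒ r15

bne $-6; lsl cx, si; neg r15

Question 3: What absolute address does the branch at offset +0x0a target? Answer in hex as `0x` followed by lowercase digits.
0xacfe

+0x0a: 02 50 ⇒ word 0x5002 (little)
  op=0x5002>>12=0x5 ⇒ bne (J)
  [11:0] imm=2 = $2
  target = base 0xacf0 + off 0x0a + 2 + imm 2 = 0xacfe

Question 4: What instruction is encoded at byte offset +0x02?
[02] 00 e0 → 0xe000
  top 4b → 0xe → incr [R]
  [11:8] rd=0 = ax

incr ax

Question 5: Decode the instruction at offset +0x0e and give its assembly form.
incr r11

off 0x0e: read 00 eb as little → 0xeb00
  top 4b → 0xe → incr [R]
  [11:8] rd=11 = r11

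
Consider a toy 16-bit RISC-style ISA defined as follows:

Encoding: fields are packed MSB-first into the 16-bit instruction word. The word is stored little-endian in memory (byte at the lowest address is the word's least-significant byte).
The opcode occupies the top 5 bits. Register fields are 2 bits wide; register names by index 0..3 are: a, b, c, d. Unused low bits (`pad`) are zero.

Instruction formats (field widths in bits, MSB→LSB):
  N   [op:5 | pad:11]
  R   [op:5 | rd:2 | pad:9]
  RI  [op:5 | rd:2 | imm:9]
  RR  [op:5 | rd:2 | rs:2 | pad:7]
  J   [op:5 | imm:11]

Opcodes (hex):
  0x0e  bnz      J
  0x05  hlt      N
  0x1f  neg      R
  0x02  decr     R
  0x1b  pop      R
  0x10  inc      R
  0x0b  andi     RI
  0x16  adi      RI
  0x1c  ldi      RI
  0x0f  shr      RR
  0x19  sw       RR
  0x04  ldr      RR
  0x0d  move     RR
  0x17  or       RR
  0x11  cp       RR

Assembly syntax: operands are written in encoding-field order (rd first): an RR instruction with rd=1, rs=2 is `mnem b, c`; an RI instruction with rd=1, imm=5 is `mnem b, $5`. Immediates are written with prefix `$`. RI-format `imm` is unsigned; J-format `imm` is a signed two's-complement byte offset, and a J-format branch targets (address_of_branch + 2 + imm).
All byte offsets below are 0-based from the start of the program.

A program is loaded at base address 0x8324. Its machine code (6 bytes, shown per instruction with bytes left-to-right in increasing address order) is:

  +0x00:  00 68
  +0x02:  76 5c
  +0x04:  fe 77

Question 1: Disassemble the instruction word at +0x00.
+0x00: 00 68 ⇒ word 0x6800 (little)
  opcode bits[15:11]=0xd: move/RR
  [10:9] rd=0 = a
  [8:7] rs=0 = a

move a, a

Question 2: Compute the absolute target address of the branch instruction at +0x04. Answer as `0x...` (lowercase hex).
[04] fe 77 → 0x77fe
  top 5b → 0xe → bnz [J]
  imm: (w>>0)&0x7ff=0x7fe (s11→-2) → $-2
  target = base 0x8324 + off 0x04 + 2 + imm -2 = 0x8328

0x8328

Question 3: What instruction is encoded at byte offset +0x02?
@+02  little-endian(76 5c) = 0x5c76
  opcode bits[15:11]=0xb: andi/RI
  [10:9] rd=2 = c
  [8:0] imm=118 = $118

andi c, $118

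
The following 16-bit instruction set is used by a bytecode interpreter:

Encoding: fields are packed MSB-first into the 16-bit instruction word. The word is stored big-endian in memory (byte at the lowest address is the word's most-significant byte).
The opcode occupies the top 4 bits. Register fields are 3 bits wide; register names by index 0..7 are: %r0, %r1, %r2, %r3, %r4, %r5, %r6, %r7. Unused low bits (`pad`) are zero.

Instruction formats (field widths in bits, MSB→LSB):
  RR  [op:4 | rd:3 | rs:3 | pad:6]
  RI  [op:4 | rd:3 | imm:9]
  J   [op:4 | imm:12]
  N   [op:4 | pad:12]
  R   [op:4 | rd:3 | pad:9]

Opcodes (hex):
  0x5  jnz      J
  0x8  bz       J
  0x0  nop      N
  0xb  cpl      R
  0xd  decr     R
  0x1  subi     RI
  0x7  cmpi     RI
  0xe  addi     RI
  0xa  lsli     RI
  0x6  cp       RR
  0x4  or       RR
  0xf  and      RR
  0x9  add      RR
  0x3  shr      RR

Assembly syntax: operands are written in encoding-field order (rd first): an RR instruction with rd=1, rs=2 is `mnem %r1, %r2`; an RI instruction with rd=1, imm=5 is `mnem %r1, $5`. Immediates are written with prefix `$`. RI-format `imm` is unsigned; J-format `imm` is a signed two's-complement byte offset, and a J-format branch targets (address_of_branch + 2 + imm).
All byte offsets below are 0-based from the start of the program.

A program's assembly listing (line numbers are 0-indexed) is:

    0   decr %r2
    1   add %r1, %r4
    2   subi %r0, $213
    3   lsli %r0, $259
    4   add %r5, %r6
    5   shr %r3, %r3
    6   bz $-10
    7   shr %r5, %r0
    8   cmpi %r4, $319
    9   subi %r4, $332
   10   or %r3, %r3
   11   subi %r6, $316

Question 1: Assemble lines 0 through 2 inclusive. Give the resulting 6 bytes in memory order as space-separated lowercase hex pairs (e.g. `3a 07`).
L0: decr op=0xd:4|rd=2:3|pad=0:9 ⇒ 0xd400 ⇒ big d4 00
L1: add op=0x9:4|rd=1:3|rs=4:3|pad=0:6 ⇒ 0x9300 ⇒ big 93 00
L2: subi op=0x1:4|rd=0:3|imm=213:9 ⇒ 0x10d5 ⇒ big 10 d5

d4 00 93 00 10 d5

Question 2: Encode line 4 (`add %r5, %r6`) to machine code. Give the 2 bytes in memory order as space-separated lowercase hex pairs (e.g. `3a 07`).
4. add fields op=0x9:4|rd=5:3|rs=6:3|pad=0:6 → word 9b80h → 9b 80

9b 80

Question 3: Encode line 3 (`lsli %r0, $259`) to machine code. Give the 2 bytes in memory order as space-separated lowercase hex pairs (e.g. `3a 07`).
line 3 (lsli): pack op=0xa:4|rd=0:3|imm=259:9 = 0xa103; big→ a1 03

a1 03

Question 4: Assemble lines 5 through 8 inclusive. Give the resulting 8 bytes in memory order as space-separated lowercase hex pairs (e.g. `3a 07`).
5. shr fields op=0x3:4|rd=3:3|rs=3:3|pad=0:6 → word 36c0h → 36 c0
6. bz fields op=0x8:4|imm=-10:12 → word 8ff6h → 8f f6
7. shr fields op=0x3:4|rd=5:3|rs=0:3|pad=0:6 → word 3a00h → 3a 00
8. cmpi fields op=0x7:4|rd=4:3|imm=319:9 → word 793fh → 79 3f

36 c0 8f f6 3a 00 79 3f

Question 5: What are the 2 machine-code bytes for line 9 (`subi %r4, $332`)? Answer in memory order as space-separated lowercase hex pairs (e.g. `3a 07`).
9. subi fields op=0x1:4|rd=4:3|imm=332:9 → word 194ch → 19 4c

19 4c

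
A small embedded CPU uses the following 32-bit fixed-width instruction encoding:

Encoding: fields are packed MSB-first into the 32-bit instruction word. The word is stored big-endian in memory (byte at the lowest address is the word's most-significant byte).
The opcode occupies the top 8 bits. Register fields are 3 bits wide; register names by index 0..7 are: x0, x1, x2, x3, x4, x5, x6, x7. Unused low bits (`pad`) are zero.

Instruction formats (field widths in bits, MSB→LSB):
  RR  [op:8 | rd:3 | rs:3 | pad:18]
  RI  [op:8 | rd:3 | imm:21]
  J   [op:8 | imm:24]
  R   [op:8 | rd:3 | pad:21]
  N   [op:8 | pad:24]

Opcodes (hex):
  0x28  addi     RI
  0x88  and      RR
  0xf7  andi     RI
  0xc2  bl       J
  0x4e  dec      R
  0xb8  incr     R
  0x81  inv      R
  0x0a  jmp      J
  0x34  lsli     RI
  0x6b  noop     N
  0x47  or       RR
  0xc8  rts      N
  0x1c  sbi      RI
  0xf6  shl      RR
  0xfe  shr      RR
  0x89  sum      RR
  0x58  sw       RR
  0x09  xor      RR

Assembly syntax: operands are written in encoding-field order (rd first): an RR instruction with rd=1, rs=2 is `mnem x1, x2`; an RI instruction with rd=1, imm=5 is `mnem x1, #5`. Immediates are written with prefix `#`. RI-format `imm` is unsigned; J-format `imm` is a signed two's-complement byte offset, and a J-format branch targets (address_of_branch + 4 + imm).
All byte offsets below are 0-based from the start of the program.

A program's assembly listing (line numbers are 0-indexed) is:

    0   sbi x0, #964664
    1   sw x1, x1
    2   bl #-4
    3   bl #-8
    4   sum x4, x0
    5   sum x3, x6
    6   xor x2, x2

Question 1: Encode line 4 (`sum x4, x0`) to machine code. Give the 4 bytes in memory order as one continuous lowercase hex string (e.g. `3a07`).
89800000

line 4 (sum): pack op=0x89:8|rd=4:3|rs=0:3|pad=0:18 = 0x89800000; big→ 89 80 00 00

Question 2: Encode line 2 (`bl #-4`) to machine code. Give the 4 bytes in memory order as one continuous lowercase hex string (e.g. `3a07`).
line 2 (bl): pack op=0xc2:8|imm=-4:24 = 0xc2fffffc; big→ c2 ff ff fc

c2fffffc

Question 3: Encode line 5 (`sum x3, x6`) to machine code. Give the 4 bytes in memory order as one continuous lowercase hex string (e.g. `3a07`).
line 5 (sum): pack op=0x89:8|rd=3:3|rs=6:3|pad=0:18 = 0x89780000; big→ 89 78 00 00

89780000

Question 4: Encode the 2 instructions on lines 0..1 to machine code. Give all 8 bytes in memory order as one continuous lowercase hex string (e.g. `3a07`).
1c0eb83858240000

L0: sbi op=0x1c:8|rd=0:3|imm=964664:21 ⇒ 0x1c0eb838 ⇒ big 1c 0e b8 38
L1: sw op=0x58:8|rd=1:3|rs=1:3|pad=0:18 ⇒ 0x58240000 ⇒ big 58 24 00 00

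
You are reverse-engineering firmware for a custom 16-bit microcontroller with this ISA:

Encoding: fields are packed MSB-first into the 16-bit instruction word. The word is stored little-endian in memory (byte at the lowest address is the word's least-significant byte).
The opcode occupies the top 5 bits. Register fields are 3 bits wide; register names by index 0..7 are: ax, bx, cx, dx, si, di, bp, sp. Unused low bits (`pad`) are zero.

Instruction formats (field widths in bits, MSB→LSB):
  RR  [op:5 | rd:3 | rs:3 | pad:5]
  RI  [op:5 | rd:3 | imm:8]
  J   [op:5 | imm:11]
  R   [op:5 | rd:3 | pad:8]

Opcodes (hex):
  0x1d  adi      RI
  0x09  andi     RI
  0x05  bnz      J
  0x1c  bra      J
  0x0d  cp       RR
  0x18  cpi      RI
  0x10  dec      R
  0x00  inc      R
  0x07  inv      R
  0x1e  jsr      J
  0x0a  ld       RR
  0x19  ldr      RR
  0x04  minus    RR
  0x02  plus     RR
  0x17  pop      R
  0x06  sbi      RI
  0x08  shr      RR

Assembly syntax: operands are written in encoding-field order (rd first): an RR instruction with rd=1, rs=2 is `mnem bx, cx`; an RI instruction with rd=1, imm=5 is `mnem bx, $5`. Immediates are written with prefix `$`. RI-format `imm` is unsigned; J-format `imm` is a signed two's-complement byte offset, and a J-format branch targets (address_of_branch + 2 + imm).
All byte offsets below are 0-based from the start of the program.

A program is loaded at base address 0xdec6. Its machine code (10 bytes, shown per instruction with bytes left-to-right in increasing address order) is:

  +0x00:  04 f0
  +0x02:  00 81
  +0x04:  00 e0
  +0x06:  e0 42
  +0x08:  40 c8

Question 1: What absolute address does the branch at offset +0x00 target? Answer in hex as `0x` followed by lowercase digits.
0xdecc

[00] 04 f0 → 0xf004
  top 5b → 0x1e → jsr [J]
  imm@[10:0]=0x4 ⇒ $4
  target = base 0xdec6 + off 0x00 + 2 + imm 4 = 0xdecc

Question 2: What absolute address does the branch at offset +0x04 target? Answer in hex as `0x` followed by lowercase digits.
off 0x04: read 00 e0 as little → 0xe000
  op=0xe000>>11=0x1c ⇒ bra (J)
  imm: (w>>0)&0x7ff=0x0 → $0
  target = base 0xdec6 + off 0x04 + 2 + imm 0 = 0xdecc

0xdecc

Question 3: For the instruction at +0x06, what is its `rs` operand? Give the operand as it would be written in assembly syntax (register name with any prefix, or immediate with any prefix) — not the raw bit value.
[06] e0 42 → 0x42e0
  op=0x42e0>>11=0x8 ⇒ shr (RR)
  [10:8] rd=2 = cx
  [7:5] rs=7 = sp

sp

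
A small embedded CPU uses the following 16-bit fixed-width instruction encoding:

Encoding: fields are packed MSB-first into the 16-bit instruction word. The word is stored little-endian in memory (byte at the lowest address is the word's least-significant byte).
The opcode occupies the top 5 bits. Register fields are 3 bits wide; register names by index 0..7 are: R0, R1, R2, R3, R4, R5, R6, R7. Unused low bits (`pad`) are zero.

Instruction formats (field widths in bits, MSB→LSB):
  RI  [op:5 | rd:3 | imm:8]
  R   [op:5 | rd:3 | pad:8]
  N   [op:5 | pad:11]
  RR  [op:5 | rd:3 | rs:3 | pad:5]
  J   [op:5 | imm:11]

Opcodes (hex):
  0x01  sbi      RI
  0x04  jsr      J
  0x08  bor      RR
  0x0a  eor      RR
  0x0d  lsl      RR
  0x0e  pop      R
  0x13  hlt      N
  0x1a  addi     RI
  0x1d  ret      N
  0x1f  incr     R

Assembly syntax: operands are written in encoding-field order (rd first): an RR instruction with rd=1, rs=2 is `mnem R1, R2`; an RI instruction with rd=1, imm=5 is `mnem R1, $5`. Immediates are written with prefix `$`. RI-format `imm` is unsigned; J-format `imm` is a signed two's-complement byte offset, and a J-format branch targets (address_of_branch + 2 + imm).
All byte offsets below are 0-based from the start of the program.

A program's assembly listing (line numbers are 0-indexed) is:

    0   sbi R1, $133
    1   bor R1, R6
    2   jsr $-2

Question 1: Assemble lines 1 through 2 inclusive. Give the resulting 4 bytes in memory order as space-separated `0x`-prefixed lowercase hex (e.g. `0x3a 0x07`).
L1: bor op=0x8:5|rd=1:3|rs=6:3|pad=0:5 ⇒ 0x41c0 ⇒ little c0 41
L2: jsr op=0x4:5|imm=-2:11 ⇒ 0x27fe ⇒ little fe 27

0xc0 0x41 0xfe 0x27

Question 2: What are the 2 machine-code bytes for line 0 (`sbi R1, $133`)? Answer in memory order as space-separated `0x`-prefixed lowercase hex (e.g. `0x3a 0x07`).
0x85 0x09

line 0 (sbi): pack op=0x1:5|rd=1:3|imm=133:8 = 0x0985; little→ 85 09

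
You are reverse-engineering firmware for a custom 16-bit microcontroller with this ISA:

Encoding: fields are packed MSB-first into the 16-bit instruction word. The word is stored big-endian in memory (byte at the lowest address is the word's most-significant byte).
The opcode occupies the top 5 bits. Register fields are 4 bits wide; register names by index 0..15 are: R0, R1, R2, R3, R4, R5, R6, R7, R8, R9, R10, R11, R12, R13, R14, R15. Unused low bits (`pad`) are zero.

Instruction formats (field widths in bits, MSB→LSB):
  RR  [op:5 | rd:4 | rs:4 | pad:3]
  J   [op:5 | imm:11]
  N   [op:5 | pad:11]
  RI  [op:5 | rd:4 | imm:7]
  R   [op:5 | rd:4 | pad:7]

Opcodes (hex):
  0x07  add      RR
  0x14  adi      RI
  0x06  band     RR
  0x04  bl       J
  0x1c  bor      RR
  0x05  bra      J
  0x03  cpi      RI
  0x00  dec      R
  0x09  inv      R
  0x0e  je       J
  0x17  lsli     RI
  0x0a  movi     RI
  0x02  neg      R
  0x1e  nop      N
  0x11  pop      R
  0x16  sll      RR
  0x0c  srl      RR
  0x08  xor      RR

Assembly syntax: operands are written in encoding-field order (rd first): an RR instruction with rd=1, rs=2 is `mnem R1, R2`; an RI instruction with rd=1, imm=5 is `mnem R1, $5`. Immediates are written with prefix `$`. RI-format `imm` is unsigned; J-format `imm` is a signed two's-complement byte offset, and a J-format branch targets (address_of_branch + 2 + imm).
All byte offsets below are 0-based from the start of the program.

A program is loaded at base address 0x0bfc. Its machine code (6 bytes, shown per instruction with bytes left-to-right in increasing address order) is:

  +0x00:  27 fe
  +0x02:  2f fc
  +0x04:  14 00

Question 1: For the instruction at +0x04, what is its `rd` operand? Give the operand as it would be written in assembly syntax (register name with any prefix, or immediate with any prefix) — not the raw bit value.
off 0x04: read 14 00 as big → 0x1400
  opcode bits[15:11]=0x2: neg/R
  [10:7] rd=8 = R8

R8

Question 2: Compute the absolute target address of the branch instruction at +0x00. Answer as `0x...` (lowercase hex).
0x0bfc

off 0x00: read 27 fe as big → 0x27fe
  top 5b → 0x4 → bl [J]
  imm@[10:0]=0x7fe (s11→-2) ⇒ $-2
  target = base 0x0bfc + off 0x00 + 2 + imm -2 = 0x0bfc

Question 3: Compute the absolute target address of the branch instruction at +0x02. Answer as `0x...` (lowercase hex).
off 0x02: read 2f fc as big → 0x2ffc
  op=0x2ffc>>11=0x5 ⇒ bra (J)
  [10:0] imm=2044 (s11→-4) = $-4
  target = base 0x0bfc + off 0x02 + 2 + imm -4 = 0x0bfc

0x0bfc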